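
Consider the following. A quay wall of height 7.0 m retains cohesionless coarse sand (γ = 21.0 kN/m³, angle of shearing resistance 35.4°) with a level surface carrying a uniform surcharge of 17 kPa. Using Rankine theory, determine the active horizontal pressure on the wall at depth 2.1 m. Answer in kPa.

16.3 kPa

K_a = (1 − sin φ)/(1 + sin φ) = 0.2664.
σ_v = γz + q = 21.0 × 2.1 + 17 = 61.10 kPa.
σ_h = K_a σ_v = 0.2664 × 61.10 = 16.28 kPa.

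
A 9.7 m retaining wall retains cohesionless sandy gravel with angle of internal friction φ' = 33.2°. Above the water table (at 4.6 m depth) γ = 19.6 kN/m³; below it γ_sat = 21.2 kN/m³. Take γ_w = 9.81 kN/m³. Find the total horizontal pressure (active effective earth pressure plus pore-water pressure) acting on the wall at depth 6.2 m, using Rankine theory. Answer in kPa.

K_a = (1 − sin φ)/(1 + sin φ) = 0.2924.
γ' = 21.2 − 9.81 = 11.39 kN/m³.
Effective vertical stress at 6.2 m: σ'_v = 19.6×4.6 + 11.39×1.60 = 108.4 kPa.
σ'_h = K_a σ'_v = 0.2924 × 108.4 = 31.69 kPa; u = γ_w × 1.60 = 15.70 kPa.
Total σ_h = 31.69 + 15.70 = 47.38 kPa.

47.4 kPa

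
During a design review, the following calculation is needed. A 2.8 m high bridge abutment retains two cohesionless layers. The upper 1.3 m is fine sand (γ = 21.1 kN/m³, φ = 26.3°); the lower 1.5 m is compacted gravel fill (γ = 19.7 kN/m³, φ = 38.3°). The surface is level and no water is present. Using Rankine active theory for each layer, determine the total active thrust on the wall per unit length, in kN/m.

K_a1 = tan²(45°−26.3°/2) = 0.3859; K_a2 = tan²(45°−38.3°/2) = 0.2347.
Layer 1: σ at base = K_a1 γ₁ h₁ = 10.59 kPa; P₁ = ½×10.59×1.3 = 6.881.
Layer 2: σ_v at top = γ₁h₁ = 27.43; σ_h top = K_a2×27.43 = 6.439; σ_h base = K_a2×(27.43+19.7×1.5) = 13.38.
P₂ = ½(6.439+13.38)×1.5 = 14.86. Total P_a = 6.881+14.86 = 21.74 kN/m.

21.7 kN/m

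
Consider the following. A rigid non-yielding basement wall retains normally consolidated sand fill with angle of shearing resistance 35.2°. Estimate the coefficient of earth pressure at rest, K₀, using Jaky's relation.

0.424

K₀ = 1 − sin φ' = 1 − sin 35.2° = 0.4236.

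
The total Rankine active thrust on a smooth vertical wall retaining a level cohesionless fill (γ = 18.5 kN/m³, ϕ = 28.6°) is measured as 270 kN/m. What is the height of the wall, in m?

9.10 m

K_a = 0.3525. P_a = ½ K_a γ H² ⇒ H = √(2P_a/(K_a γ)).
H = √(2×270/(0.3525×18.5)) = 9.099 m.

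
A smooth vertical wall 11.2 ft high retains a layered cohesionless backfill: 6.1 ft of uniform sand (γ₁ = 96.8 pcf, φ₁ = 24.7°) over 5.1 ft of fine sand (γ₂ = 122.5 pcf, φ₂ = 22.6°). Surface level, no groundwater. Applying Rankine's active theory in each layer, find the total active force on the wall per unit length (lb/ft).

2790 lb/ft

K_a1 = tan²(45°−24.7°/2) = 0.4106; K_a2 = tan²(45°−22.6°/2) = 0.4448.
Layer 1: σ at base = K_a1 γ₁ h₁ = 242.4 psf; P₁ = ½×242.4×6.1 = 739.4.
Layer 2: σ_v at top = γ₁h₁ = 590.5; σ_h top = K_a2×590.5 = 262.6; σ_h base = K_a2×(590.5+122.5×5.1) = 540.5.
P₂ = ½(262.6+540.5)×5.1 = 2048. Total P_a = 739.4+2048 = 2787 lb/ft.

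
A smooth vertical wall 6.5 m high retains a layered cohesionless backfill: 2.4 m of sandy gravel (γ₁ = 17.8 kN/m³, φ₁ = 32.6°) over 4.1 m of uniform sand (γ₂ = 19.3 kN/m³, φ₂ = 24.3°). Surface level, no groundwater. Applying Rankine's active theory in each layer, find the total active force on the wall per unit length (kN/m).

K_a1 = tan²(45°−32.6°/2) = 0.2997; K_a2 = tan²(45°−24.3°/2) = 0.4169.
Layer 1: σ at base = K_a1 γ₁ h₁ = 12.80 kPa; P₁ = ½×12.80×2.4 = 15.37.
Layer 2: σ_v at top = γ₁h₁ = 42.72; σ_h top = K_a2×42.72 = 17.81; σ_h base = K_a2×(42.72+19.3×4.1) = 50.80.
P₂ = ½(17.81+50.80)×4.1 = 140.7. Total P_a = 15.37+140.7 = 156.0 kN/m.

156 kN/m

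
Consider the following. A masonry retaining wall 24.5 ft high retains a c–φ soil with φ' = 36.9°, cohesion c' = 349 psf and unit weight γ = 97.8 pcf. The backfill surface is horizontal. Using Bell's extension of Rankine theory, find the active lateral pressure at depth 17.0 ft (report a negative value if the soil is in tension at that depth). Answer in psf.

K_a = (1 − sin φ)/(1 + sin φ) = 0.2497.
σ_a = K_a γ z − 2c√K_a = 0.2497×97.8×17.0 − 2×349×0.4997 = 66.33 psf.

66.3 psf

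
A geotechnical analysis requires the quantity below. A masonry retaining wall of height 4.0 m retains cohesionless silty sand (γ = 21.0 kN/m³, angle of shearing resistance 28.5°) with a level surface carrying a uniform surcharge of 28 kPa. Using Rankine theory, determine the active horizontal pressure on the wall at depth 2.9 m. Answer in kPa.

31.5 kPa

K_a = (1 − sin φ)/(1 + sin φ) = 0.3540.
σ_v = γz + q = 21.0 × 2.9 + 28 = 88.90 kPa.
σ_h = K_a σ_v = 0.3540 × 88.90 = 31.47 kPa.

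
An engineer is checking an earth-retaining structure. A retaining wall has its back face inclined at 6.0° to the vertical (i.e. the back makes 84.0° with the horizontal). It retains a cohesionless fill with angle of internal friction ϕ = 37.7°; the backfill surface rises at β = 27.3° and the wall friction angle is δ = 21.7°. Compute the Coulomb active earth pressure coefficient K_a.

K_a = sin²(α+φ) / [sin²α · sin(α−δ) · (1 + √{sin(φ+δ)sin(φ−β) / (sin(α−δ)sin(α+β))})²].
With α = 84.0°, φ = 37.7°, δ = 21.7°, β = 27.3°: K_a = 0.4020.

0.402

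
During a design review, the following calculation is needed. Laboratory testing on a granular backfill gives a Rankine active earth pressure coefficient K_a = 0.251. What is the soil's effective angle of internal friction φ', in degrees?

36.8°

K_a = tan²(45° − φ/2) ⇒ 45° − φ/2 = arctan(√0.251) = 26.61°.
φ = 2(45° − 26.61°) = 36.78°.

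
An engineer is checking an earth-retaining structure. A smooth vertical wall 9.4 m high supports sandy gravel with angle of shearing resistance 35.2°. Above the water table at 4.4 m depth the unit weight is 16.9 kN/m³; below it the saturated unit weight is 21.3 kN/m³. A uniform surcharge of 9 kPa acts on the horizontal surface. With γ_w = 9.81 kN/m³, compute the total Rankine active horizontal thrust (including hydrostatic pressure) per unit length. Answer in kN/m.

K_a = tan²(45° − φ/2) = 0.2687.
γ' = 21.3 − 9.81 = 11.49 kN/m³. h₂ = H − d_w = 5.0 m.
σ'_h: at surface K_a·q = 2.418; at WT K_a(q+γd_w) = 22.40; at base K_a(q+γd_w+γ'h₂) = 37.83 kPa.
P₁ = ½(2.418+22.40)×4.4 = 54.60; P₂ = ½(22.40+37.83)×5.0 = 150.6; P_w = ½γ_w h₂² = 122.6.
Total = 54.60+150.6+122.6 = 327.8 kN/m.

328 kN/m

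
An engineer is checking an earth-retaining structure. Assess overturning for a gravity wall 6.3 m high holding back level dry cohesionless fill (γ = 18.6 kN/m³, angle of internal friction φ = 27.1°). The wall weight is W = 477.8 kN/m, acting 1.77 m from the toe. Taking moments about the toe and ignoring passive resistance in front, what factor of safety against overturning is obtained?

2.92

K_a = tan²(45° − 27.1°/2) = 0.3741.
P_a = ½K_aγH² = 0.5×0.3741×18.6×6.3² = 138.1 kN/m, acting at H/3 = 2.100 m above the base.
Overturning moment M_o = P_a × H/3 = 138.1 × 2.100 = 289.9.
Resisting moment M_r = W × 1.77 = 477.8 × 1.77 = 845.7.
FS_overturning = M_r/M_o = 845.7/289.9 = 2.917.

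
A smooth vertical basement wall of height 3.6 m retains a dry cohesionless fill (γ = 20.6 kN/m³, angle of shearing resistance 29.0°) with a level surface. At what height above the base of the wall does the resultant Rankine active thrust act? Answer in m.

1.20 m

K_a = 0.3470.
The pressure distribution is triangular, so the resultant acts at H/3 above the base = 3.6/3 = 1.200 m.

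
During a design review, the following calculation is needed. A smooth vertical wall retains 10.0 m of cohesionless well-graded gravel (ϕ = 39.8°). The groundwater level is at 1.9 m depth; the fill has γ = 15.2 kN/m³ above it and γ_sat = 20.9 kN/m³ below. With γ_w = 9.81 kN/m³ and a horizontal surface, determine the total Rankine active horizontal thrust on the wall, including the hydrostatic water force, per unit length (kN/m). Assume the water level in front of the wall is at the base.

K_a = tan²(45° − φ/2) = 0.2194.
γ' = 20.9 − 9.81 = 11.09 kN/m³. Depth below WT = 8.1 m.
σ'_h at WT = K_a γ d_w = 6.337 kPa; at base = 6.337 + K_a γ' × 8.1 = 26.05 kPa.
P₁ (0–1.9 m) = ½×6.337×1.9 = 6.020. P₂ (1.9–10.0 m) = ½(6.337+26.05)×8.1 = 131.2.
P_w = ½ γ_w h₂² = 0.5×9.81×8.1² = 321.8. Total = 6.020+131.2+321.8 = 459.0 kN/m.

459 kN/m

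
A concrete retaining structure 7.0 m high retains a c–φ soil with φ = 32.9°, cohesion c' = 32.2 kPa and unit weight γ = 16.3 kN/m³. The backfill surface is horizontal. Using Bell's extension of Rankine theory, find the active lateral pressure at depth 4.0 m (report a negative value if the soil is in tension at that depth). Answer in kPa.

-15.7 kPa

K_a = (1 − sin φ)/(1 + sin φ) = 0.2960.
σ_a = K_a γ z − 2c√K_a = 0.2960×16.3×4.0 − 2×32.2×0.5441 = -15.74 kPa.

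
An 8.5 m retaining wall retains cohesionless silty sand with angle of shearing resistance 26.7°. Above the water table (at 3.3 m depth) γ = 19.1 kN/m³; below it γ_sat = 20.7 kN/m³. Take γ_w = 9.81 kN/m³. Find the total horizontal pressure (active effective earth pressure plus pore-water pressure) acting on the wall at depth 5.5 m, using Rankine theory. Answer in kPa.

54.6 kPa

K_a = (1 − sin φ)/(1 + sin φ) = 0.3800.
γ' = 20.7 − 9.81 = 10.89 kN/m³.
Effective vertical stress at 5.5 m: σ'_v = 19.1×3.3 + 10.89×2.20 = 86.99 kPa.
σ'_h = K_a σ'_v = 0.3800 × 86.99 = 33.05 kPa; u = γ_w × 2.20 = 21.58 kPa.
Total σ_h = 33.05 + 21.58 = 54.63 kPa.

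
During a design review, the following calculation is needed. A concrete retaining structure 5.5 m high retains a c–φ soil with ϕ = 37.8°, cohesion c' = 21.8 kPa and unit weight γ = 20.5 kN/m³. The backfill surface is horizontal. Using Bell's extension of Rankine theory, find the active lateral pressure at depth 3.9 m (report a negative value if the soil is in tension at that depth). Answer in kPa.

K_a = (1 − sin φ)/(1 + sin φ) = 0.2400.
σ_a = K_a γ z − 2c√K_a = 0.2400×20.5×3.9 − 2×21.8×0.4899 = -2.172 kPa.

-2.17 kPa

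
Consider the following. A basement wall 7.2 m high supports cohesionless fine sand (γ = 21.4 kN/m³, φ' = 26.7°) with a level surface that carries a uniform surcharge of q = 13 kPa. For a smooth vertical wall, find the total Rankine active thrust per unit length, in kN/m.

K_a = tan²(45° − φ/2) = 0.3800.
Soil triangle: ½ K_a γ H² = 0.5×0.3800×21.4×7.2² = 210.8 kN/m.
Surcharge rectangle: K_a q H = 0.3800×13×7.2 = 35.56 kN/m.
Total = 210.8 + 35.56 = 246.3 kN/m.

246 kN/m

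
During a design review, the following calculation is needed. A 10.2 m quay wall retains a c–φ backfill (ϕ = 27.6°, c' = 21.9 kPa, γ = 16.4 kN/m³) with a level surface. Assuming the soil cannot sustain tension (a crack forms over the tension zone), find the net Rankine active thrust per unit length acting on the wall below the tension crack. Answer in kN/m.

K_a = 0.3668; √K_a = 0.6056.
Tension-crack depth z_c = 2c/(γ√K_a) = 2×21.9/(16.4×0.6056) = 4.410 m.
σ_a at base = K_a γ H − 2c√K_a = 0.3668×16.4×10.2 − 2×21.9×0.6056 = 34.83 kPa.
P_a = ½ × 34.83 × (H − z_c) = 0.5×34.83×5.790 = 100.8 kN/m.

101 kN/m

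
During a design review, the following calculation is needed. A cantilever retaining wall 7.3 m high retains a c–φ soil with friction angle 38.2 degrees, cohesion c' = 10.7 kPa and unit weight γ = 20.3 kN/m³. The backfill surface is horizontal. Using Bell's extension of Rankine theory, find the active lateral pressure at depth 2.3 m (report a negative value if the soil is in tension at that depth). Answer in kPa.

0.617 kPa

K_a = (1 − sin φ)/(1 + sin φ) = 0.2358.
σ_a = K_a γ z − 2c√K_a = 0.2358×20.3×2.3 − 2×10.7×0.4856 = 0.6174 kPa.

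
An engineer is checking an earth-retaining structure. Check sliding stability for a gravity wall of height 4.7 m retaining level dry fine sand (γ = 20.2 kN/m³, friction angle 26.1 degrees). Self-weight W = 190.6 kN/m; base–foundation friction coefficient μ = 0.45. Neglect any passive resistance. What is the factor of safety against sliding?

K_a = tan²(45° − 26.1°/2) = 0.3889.
P_a = ½K_aγH² = 0.5×0.3889×20.2×4.7² = 86.78 kN/m, acting at H/3 = 1.567 m above the base.
FS_sliding = μW / P_a = 0.45×190.6 / 86.78 = 0.9884.

0.988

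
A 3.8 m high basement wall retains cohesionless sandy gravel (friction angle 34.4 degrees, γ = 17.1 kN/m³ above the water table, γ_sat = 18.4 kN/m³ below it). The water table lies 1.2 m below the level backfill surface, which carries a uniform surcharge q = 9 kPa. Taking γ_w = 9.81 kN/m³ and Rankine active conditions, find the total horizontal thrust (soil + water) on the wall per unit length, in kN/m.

69.0 kN/m

K_a = tan²(45° − φ/2) = 0.2780.
γ' = 18.4 − 9.81 = 8.590 kN/m³. h₂ = H − d_w = 2.6 m.
σ'_h: at surface K_a·q = 2.502; at WT K_a(q+γd_w) = 8.206; at base K_a(q+γd_w+γ'h₂) = 14.41 kPa.
P₁ = ½(2.502+8.206)×1.2 = 6.425; P₂ = ½(8.206+14.41)×2.6 = 29.41; P_w = ½γ_w h₂² = 33.16.
Total = 6.425+29.41+33.16 = 68.99 kN/m.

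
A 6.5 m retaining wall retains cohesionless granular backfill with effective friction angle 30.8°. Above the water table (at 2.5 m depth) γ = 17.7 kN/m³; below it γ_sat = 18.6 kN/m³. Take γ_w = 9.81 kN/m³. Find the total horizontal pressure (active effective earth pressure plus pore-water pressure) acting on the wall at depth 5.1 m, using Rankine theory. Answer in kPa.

K_a = (1 − sin φ)/(1 + sin φ) = 0.3227.
γ' = 18.6 − 9.81 = 8.790 kN/m³.
Effective vertical stress at 5.1 m: σ'_v = 17.7×2.5 + 8.790×2.60 = 67.10 kPa.
σ'_h = K_a σ'_v = 0.3227 × 67.10 = 21.66 kPa; u = γ_w × 2.60 = 25.51 kPa.
Total σ_h = 21.66 + 25.51 = 47.16 kPa.

47.2 kPa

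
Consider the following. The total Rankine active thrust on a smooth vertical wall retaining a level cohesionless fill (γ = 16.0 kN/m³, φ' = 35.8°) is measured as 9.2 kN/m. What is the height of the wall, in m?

2.10 m

K_a = 0.2619. P_a = ½ K_a γ H² ⇒ H = √(2P_a/(K_a γ)).
H = √(2×9.2/(0.2619×16.0)) = 2.096 m.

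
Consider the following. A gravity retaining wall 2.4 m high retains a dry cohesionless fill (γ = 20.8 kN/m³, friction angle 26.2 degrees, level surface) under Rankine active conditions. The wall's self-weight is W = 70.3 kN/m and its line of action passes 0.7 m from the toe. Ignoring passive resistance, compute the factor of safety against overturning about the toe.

2.65

K_a = tan²(45° − 26.2°/2) = 0.3874.
P_a = ½K_aγH² = 0.5×0.3874×20.8×2.4² = 23.21 kN/m, acting at H/3 = 0.8000 m above the base.
Overturning moment M_o = P_a × H/3 = 23.21 × 0.8000 = 18.57.
Resisting moment M_r = W × 0.7 = 70.3 × 0.7 = 49.21.
FS_overturning = M_r/M_o = 49.21/18.57 = 2.650.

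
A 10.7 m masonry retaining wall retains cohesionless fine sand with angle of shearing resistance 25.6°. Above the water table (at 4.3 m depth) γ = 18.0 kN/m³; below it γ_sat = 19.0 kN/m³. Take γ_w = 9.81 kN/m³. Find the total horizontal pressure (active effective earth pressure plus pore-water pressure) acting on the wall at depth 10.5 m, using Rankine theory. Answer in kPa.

K_a = (1 − sin φ)/(1 + sin φ) = 0.3966.
γ' = 19.0 − 9.81 = 9.190 kN/m³.
Effective vertical stress at 10.5 m: σ'_v = 18.0×4.3 + 9.190×6.20 = 134.4 kPa.
σ'_h = K_a σ'_v = 0.3966 × 134.4 = 53.29 kPa; u = γ_w × 6.20 = 60.82 kPa.
Total σ_h = 53.29 + 60.82 = 114.1 kPa.

114 kPa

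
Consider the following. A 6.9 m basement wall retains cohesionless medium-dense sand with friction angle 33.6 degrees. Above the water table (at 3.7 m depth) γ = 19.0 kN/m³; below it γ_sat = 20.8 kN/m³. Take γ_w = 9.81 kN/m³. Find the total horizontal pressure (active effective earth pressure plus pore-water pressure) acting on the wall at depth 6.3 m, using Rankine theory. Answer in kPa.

K_a = (1 − sin φ)/(1 + sin φ) = 0.2875.
γ' = 20.8 − 9.81 = 10.99 kN/m³.
Effective vertical stress at 6.3 m: σ'_v = 19.0×3.7 + 10.99×2.60 = 98.87 kPa.
σ'_h = K_a σ'_v = 0.2875 × 98.87 = 28.43 kPa; u = γ_w × 2.60 = 25.51 kPa.
Total σ_h = 28.43 + 25.51 = 53.93 kPa.

53.9 kPa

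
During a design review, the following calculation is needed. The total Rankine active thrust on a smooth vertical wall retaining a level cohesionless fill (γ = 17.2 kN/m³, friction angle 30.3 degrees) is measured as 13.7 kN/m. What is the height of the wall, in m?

K_a = 0.3293. P_a = ½ K_a γ H² ⇒ H = √(2P_a/(K_a γ)).
H = √(2×13.7/(0.3293×17.2)) = 2.199 m.

2.20 m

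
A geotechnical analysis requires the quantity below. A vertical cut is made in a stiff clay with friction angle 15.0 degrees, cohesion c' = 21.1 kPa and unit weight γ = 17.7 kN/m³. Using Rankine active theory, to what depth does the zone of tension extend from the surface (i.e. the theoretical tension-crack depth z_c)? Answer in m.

K_a = tan²(45° − 15.0°/2) = 0.5888; √K_a = 0.7673.
The active pressure is zero where K_a γ z = 2c√K_a, so z_c = 2c/(γ√K_a) = 2×21.1/(17.7×0.7673) = 3.107 m.

3.11 m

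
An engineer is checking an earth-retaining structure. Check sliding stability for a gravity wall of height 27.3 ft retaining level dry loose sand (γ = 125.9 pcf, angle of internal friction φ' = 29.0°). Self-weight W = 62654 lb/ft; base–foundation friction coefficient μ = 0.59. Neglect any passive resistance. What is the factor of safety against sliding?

2.27

K_a = tan²(45° − 29.0°/2) = 0.3470.
P_a = ½K_aγH² = 0.5×0.3470×125.9×27.3² = 16280 lb/ft, acting at H/3 = 9.100 ft above the base.
FS_sliding = μW / P_a = 0.59×62654 / 16280 = 2.271.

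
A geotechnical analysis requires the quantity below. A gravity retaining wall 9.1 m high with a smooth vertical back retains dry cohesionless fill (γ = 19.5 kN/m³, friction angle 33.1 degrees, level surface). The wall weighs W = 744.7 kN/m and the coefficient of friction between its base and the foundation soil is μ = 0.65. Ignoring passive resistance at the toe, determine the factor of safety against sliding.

2.04

K_a = tan²(45° − 33.1°/2) = 0.2936.
P_a = ½K_aγH² = 0.5×0.2936×19.5×9.1² = 237.0 kN/m, acting at H/3 = 3.033 m above the base.
FS_sliding = μW / P_a = 0.65×744.7 / 237.0 = 2.042.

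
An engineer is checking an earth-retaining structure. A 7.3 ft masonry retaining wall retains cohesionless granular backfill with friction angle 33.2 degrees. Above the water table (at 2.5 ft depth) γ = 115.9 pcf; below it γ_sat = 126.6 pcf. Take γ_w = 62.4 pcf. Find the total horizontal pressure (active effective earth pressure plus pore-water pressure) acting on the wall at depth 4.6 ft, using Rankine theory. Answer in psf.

K_a = (1 − sin φ)/(1 + sin φ) = 0.2924.
γ' = 126.6 − 62.4 = 64.20 pcf.
Effective vertical stress at 4.6 ft: σ'_v = 115.9×2.5 + 64.20×2.10 = 424.6 psf.
σ'_h = K_a σ'_v = 0.2924 × 424.6 = 124.1 psf; u = γ_w × 2.10 = 131.0 psf.
Total σ_h = 124.1 + 131.0 = 255.2 psf.

255 psf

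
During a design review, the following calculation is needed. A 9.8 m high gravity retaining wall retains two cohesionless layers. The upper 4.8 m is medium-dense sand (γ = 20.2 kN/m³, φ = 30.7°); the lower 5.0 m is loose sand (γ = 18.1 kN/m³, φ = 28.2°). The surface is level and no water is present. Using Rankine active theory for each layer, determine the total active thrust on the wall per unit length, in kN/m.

330 kN/m

K_a1 = tan²(45°−30.7°/2) = 0.3240; K_a2 = tan²(45°−28.2°/2) = 0.3582.
Layer 1: σ at base = K_a1 γ₁ h₁ = 31.42 kPa; P₁ = ½×31.42×4.8 = 75.40.
Layer 2: σ_v at top = γ₁h₁ = 96.96; σ_h top = K_a2×96.96 = 34.73; σ_h base = K_a2×(96.96+18.1×5.0) = 67.15.
P₂ = ½(34.73+67.15)×5.0 = 254.7. Total P_a = 75.40+254.7 = 330.1 kN/m.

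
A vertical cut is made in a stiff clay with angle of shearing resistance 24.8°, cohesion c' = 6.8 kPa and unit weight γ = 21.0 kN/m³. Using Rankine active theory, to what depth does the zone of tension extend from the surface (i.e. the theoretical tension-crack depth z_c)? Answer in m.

K_a = tan²(45° − 24.8°/2) = 0.4090; √K_a = 0.6395.
The active pressure is zero where K_a γ z = 2c√K_a, so z_c = 2c/(γ√K_a) = 2×6.8/(21.0×0.6395) = 1.013 m.

1.01 m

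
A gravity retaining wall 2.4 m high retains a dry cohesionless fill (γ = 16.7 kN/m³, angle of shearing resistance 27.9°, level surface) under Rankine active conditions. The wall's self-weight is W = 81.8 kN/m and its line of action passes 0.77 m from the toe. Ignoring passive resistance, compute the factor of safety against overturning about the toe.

K_a = tan²(45° − 27.9°/2) = 0.3625.
P_a = ½K_aγH² = 0.5×0.3625×16.7×2.4² = 17.43 kN/m, acting at H/3 = 0.8000 m above the base.
Overturning moment M_o = P_a × H/3 = 17.43 × 0.8000 = 13.95.
Resisting moment M_r = W × 0.77 = 81.8 × 0.77 = 62.99.
FS_overturning = M_r/M_o = 62.99/13.95 = 4.516.

4.52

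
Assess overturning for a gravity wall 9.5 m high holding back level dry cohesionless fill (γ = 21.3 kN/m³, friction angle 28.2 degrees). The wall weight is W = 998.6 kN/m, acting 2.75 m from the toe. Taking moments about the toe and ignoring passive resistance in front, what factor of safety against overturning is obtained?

K_a = tan²(45° − 28.2°/2) = 0.3582.
P_a = ½K_aγH² = 0.5×0.3582×21.3×9.5² = 344.3 kN/m, acting at H/3 = 3.167 m above the base.
Overturning moment M_o = P_a × H/3 = 344.3 × 3.167 = 1090.
Resisting moment M_r = W × 2.75 = 998.6 × 2.75 = 2746.
FS_overturning = M_r/M_o = 2746/1090 = 2.519.

2.52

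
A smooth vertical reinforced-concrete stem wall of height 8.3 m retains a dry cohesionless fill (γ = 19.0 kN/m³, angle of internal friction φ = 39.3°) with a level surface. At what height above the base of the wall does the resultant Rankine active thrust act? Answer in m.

K_a = 0.2245.
The pressure distribution is triangular, so the resultant acts at H/3 above the base = 8.3/3 = 2.767 m.

2.77 m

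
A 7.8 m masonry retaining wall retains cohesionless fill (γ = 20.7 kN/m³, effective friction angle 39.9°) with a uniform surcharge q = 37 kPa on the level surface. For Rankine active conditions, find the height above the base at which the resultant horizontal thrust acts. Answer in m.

K_a = 0.2184.
Triangular part P₁ = ½K_aγH² = 137.5 at H/3 = 2.600 m; rectangular part P₂ = K_a q H = 63.04 at H/2 = 3.900 m.
ȳ = (P₁·2.600 + P₂·3.900)/(P₁+P₂) = 3.009 m.

3.01 m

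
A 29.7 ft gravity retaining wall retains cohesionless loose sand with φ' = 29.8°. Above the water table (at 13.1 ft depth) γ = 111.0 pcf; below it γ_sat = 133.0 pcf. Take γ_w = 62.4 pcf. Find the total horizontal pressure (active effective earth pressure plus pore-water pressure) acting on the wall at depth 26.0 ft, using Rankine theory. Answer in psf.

1600 psf

K_a = (1 − sin φ)/(1 + sin φ) = 0.3360.
γ' = 133.0 − 62.4 = 70.60 pcf.
Effective vertical stress at 26.0 ft: σ'_v = 111.0×13.1 + 70.60×12.9 = 2365 psf.
σ'_h = K_a σ'_v = 0.3360 × 2365 = 794.7 psf; u = γ_w × 12.9 = 805.0 psf.
Total σ_h = 794.7 + 805.0 = 1600 psf.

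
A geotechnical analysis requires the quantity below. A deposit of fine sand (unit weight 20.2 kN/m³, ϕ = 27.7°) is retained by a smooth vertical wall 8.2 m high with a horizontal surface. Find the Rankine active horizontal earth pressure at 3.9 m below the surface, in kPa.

28.8 kPa

K_a = (1 − sin φ)/(1 + sin φ) = 0.3653.
σ_h = K_a γ z = 0.3653 × 20.2 × 3.9 = 28.78 kPa.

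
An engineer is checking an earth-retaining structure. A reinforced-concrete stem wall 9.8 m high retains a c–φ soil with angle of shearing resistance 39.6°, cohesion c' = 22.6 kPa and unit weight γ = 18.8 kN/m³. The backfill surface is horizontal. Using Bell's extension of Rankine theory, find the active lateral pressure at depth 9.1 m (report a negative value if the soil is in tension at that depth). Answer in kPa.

16.6 kPa

K_a = (1 − sin φ)/(1 + sin φ) = 0.2214.
σ_a = K_a γ z − 2c√K_a = 0.2214×18.8×9.1 − 2×22.6×0.4706 = 16.61 kPa.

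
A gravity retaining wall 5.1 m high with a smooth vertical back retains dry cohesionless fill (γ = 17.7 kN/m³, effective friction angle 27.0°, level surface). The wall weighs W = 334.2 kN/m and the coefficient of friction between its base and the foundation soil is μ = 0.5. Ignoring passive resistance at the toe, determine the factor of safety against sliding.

1.93

K_a = tan²(45° − 27.0°/2) = 0.3755.
P_a = ½K_aγH² = 0.5×0.3755×17.7×5.1² = 86.44 kN/m, acting at H/3 = 1.700 m above the base.
FS_sliding = μW / P_a = 0.5×334.2 / 86.44 = 1.933.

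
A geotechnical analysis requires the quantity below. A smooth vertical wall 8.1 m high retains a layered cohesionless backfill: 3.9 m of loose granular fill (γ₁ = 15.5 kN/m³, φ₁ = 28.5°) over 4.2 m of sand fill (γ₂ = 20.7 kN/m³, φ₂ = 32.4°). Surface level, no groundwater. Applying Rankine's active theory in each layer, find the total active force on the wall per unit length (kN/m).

K_a1 = tan²(45°−28.5°/2) = 0.3540; K_a2 = tan²(45°−32.4°/2) = 0.3022.
Layer 1: σ at base = K_a1 γ₁ h₁ = 21.40 kPa; P₁ = ½×21.40×3.9 = 41.72.
Layer 2: σ_v at top = γ₁h₁ = 60.45; σ_h top = K_a2×60.45 = 18.27; σ_h base = K_a2×(60.45+20.7×4.2) = 44.55.
P₂ = ½(18.27+44.55)×4.2 = 131.9. Total P_a = 41.72+131.9 = 173.6 kN/m.

174 kN/m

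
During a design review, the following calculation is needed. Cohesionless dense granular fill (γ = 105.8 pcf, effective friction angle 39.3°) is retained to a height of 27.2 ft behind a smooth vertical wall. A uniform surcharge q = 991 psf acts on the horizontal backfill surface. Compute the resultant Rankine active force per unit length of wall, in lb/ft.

14800 lb/ft

K_a = tan²(45° − φ/2) = 0.2245.
Soil triangle: ½ K_a γ H² = 0.5×0.2245×105.8×27.2² = 8785 lb/ft.
Surcharge rectangle: K_a q H = 0.2245×991×27.2 = 6050 lb/ft.
Total = 8785 + 6050 = 14830 lb/ft.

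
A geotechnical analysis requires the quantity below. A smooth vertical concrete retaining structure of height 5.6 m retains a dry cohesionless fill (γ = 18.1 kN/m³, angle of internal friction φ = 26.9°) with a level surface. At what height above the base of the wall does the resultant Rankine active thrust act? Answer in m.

K_a = 0.3770.
The pressure distribution is triangular, so the resultant acts at H/3 above the base = 5.6/3 = 1.867 m.

1.87 m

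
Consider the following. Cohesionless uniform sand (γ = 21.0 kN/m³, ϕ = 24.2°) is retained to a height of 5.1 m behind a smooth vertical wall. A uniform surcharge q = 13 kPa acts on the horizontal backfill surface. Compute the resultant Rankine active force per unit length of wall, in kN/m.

K_a = tan²(45° − φ/2) = 0.4185.
Soil triangle: ½ K_a γ H² = 0.5×0.4185×21.0×5.1² = 114.3 kN/m.
Surcharge rectangle: K_a q H = 0.4185×13×5.1 = 27.75 kN/m.
Total = 114.3 + 27.75 = 142.0 kN/m.

142 kN/m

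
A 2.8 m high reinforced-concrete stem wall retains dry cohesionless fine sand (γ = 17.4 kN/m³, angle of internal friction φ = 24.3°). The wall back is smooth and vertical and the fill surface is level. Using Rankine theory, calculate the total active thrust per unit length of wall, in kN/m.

K_a = tan²(45° − φ/2) = 0.4169.
P_a = ½ K_a γ H² = 0.5 × 0.4169 × 17.4 × 2.8² = 28.44 kN/m.

28.4 kN/m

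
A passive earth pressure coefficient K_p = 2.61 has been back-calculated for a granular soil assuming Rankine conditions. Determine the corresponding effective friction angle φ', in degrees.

K_p = (1+sin φ)/(1−sin φ) ⇒ sin φ = (K_p − 1)/(K_p + 1) = 0.4460.
φ = arcsin(0.4460) = 26.49°.

26.5°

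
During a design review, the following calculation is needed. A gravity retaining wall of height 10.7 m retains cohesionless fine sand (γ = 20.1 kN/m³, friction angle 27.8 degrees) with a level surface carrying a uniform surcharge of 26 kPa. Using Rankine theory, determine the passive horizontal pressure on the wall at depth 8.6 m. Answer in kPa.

546 kPa

K_p = (1 + sin φ)/(1 − sin φ) = 2.748.
σ_v = γz + q = 20.1 × 8.6 + 26 = 198.9 kPa.
σ_h = K_p σ_v = 2.748 × 198.9 = 546.5 kPa.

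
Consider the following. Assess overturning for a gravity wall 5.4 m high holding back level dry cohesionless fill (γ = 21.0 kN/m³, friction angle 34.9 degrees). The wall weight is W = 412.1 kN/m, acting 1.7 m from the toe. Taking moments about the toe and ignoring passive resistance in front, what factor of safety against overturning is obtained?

4.67

K_a = tan²(45° − 34.9°/2) = 0.2721.
P_a = ½K_aγH² = 0.5×0.2721×21.0×5.4² = 83.33 kN/m, acting at H/3 = 1.800 m above the base.
Overturning moment M_o = P_a × H/3 = 83.33 × 1.800 = 150.0.
Resisting moment M_r = W × 1.7 = 412.1 × 1.7 = 700.6.
FS_overturning = M_r/M_o = 700.6/150.0 = 4.671.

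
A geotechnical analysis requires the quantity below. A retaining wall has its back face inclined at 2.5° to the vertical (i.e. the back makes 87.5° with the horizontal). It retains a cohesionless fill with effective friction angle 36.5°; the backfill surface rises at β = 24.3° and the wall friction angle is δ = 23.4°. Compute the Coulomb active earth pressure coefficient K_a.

K_a = sin²(α+φ) / [sin²α · sin(α−δ) · (1 + √{sin(φ+δ)sin(φ−β) / (sin(α−δ)sin(α+β))})²].
With α = 87.5°, φ = 36.5°, δ = 23.4°, β = 24.3°: K_a = 0.3553.

0.355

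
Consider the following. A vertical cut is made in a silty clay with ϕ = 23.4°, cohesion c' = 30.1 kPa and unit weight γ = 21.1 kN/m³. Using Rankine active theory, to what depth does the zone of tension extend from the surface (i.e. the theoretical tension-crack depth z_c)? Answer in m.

K_a = tan²(45° − 23.4°/2) = 0.4315; √K_a = 0.6569.
The active pressure is zero where K_a γ z = 2c√K_a, so z_c = 2c/(γ√K_a) = 2×30.1/(21.1×0.6569) = 4.343 m.

4.34 m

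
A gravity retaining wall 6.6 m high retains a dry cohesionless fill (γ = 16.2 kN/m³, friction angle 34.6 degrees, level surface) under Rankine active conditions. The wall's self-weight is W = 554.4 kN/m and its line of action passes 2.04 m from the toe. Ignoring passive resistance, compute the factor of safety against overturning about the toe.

5.29

K_a = tan²(45° − 34.6°/2) = 0.2756.
P_a = ½K_aγH² = 0.5×0.2756×16.2×6.6² = 97.25 kN/m, acting at H/3 = 2.200 m above the base.
Overturning moment M_o = P_a × H/3 = 97.25 × 2.200 = 214.0.
Resisting moment M_r = W × 2.04 = 554.4 × 2.04 = 1131.
FS_overturning = M_r/M_o = 1131/214.0 = 5.286.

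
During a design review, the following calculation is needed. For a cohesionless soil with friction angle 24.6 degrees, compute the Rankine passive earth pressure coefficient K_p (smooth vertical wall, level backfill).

2.43

K_p = (1 + sin φ)/(1 − sin φ) = tan²(45° + 24.6°/2) = 2.426.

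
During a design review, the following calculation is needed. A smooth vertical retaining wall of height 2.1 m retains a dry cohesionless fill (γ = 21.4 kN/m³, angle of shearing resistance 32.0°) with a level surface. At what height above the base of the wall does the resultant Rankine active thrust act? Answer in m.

0.700 m

K_a = 0.3073.
The pressure distribution is triangular, so the resultant acts at H/3 above the base = 2.1/3 = 0.7000 m.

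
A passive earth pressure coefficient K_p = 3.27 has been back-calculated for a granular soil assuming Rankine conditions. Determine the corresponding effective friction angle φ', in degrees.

K_p = (1+sin φ)/(1−sin φ) ⇒ sin φ = (K_p − 1)/(K_p + 1) = 0.5316.
φ = arcsin(0.5316) = 32.11°.

32.1°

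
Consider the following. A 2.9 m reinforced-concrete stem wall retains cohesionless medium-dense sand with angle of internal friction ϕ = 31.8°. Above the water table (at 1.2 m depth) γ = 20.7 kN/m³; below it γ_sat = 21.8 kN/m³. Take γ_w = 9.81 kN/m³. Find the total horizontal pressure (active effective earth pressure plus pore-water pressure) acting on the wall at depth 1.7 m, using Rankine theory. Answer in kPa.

14.5 kPa

K_a = (1 − sin φ)/(1 + sin φ) = 0.3098.
γ' = 21.8 − 9.81 = 11.99 kN/m³.
Effective vertical stress at 1.7 m: σ'_v = 20.7×1.2 + 11.99×0.500 = 30.84 kPa.
σ'_h = K_a σ'_v = 0.3098 × 30.84 = 9.553 kPa; u = γ_w × 0.500 = 4.905 kPa.
Total σ_h = 9.553 + 4.905 = 14.46 kPa.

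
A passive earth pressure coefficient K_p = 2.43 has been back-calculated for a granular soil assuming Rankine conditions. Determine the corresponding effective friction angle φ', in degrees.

24.6°

K_p = (1+sin φ)/(1−sin φ) ⇒ sin φ = (K_p − 1)/(K_p + 1) = 0.4169.
φ = arcsin(0.4169) = 24.64°.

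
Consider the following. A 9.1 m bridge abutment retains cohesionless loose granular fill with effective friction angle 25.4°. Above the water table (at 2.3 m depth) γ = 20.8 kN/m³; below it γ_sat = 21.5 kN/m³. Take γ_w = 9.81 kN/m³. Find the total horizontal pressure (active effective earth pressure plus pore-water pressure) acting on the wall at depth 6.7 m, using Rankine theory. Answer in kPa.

K_a = (1 − sin φ)/(1 + sin φ) = 0.3996.
γ' = 21.5 − 9.81 = 11.69 kN/m³.
Effective vertical stress at 6.7 m: σ'_v = 20.8×2.3 + 11.69×4.40 = 99.28 kPa.
σ'_h = K_a σ'_v = 0.3996 × 99.28 = 39.68 kPa; u = γ_w × 4.40 = 43.16 kPa.
Total σ_h = 39.68 + 43.16 = 82.84 kPa.

82.8 kPa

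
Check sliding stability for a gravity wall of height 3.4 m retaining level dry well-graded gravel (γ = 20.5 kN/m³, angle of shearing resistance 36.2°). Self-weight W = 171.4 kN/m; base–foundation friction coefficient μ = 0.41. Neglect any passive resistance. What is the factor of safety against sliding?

2.30

K_a = tan²(45° − 36.2°/2) = 0.2574.
P_a = ½K_aγH² = 0.5×0.2574×20.5×3.4² = 30.50 kN/m, acting at H/3 = 1.133 m above the base.
FS_sliding = μW / P_a = 0.41×171.4 / 30.50 = 2.304.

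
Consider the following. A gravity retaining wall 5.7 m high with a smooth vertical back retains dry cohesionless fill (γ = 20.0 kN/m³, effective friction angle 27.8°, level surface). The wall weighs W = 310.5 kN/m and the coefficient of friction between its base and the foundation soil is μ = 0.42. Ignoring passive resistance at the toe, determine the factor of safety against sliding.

K_a = tan²(45° − 27.8°/2) = 0.3639.
P_a = ½K_aγH² = 0.5×0.3639×20.0×5.7² = 118.2 kN/m, acting at H/3 = 1.900 m above the base.
FS_sliding = μW / P_a = 0.42×310.5 / 118.2 = 1.103.

1.10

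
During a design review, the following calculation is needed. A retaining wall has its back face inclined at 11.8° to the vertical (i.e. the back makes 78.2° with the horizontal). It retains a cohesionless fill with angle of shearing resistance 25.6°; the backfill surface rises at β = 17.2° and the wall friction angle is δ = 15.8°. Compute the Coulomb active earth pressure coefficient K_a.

0.627

K_a = sin²(α+φ) / [sin²α · sin(α−δ) · (1 + √{sin(φ+δ)sin(φ−β) / (sin(α−δ)sin(α+β))})²].
With α = 78.2°, φ = 25.6°, δ = 15.8°, β = 17.2°: K_a = 0.6270.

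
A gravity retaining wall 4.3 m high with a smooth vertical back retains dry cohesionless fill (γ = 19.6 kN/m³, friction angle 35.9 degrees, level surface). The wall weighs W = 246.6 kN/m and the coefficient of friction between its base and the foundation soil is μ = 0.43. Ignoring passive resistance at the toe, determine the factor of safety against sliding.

2.24

K_a = tan²(45° − 35.9°/2) = 0.2607.
P_a = ½K_aγH² = 0.5×0.2607×19.6×4.3² = 47.25 kN/m, acting at H/3 = 1.433 m above the base.
FS_sliding = μW / P_a = 0.43×246.6 / 47.25 = 2.244.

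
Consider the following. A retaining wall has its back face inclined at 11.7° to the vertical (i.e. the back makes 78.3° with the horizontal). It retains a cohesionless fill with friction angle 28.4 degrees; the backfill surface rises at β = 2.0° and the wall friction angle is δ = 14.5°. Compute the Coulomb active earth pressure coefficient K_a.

0.424

K_a = sin²(α+φ) / [sin²α · sin(α−δ) · (1 + √{sin(φ+δ)sin(φ−β) / (sin(α−δ)sin(α+β))})²].
With α = 78.3°, φ = 28.4°, δ = 14.5°, β = 2.0°: K_a = 0.4245.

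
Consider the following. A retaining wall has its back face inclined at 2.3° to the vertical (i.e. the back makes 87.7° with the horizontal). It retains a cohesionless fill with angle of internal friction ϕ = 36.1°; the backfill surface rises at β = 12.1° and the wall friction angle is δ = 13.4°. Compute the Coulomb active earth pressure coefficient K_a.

0.291

K_a = sin²(α+φ) / [sin²α · sin(α−δ) · (1 + √{sin(φ+δ)sin(φ−β) / (sin(α−δ)sin(α+β))})²].
With α = 87.7°, φ = 36.1°, δ = 13.4°, β = 12.1°: K_a = 0.2911.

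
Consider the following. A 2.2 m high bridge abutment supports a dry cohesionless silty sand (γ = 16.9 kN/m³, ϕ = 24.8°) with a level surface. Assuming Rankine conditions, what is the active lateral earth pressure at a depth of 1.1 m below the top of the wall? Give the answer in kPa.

7.60 kPa

K_a = (1 − sin φ)/(1 + sin φ) = 0.4090.
σ_h = K_a γ z = 0.4090 × 16.9 × 1.1 = 7.603 kPa.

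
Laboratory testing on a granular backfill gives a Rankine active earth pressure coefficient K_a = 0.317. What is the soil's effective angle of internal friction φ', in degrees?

31.2°

K_a = tan²(45° − φ/2) ⇒ 45° − φ/2 = arctan(√0.317) = 29.38°.
φ = 2(45° − 29.38°) = 31.24°.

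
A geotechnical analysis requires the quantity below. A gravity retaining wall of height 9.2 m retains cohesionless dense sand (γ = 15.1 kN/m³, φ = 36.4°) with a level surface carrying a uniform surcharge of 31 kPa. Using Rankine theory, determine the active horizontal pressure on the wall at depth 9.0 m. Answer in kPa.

42.6 kPa

K_a = (1 − sin φ)/(1 + sin φ) = 0.2552.
σ_v = γz + q = 15.1 × 9.0 + 31 = 166.9 kPa.
σ_h = K_a σ_v = 0.2552 × 166.9 = 42.59 kPa.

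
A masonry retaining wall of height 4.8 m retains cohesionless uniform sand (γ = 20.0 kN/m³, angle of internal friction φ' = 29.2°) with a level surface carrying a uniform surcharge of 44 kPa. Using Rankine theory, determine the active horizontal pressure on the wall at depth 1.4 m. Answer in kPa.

24.8 kPa

K_a = (1 − sin φ)/(1 + sin φ) = 0.3442.
σ_v = γz + q = 20.0 × 1.4 + 44 = 72.00 kPa.
σ_h = K_a σ_v = 0.3442 × 72.00 = 24.78 kPa.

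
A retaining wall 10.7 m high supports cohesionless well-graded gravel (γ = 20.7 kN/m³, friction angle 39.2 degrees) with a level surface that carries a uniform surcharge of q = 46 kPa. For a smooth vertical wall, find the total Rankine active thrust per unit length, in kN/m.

378 kN/m

K_a = tan²(45° − φ/2) = 0.2255.
Soil triangle: ½ K_a γ H² = 0.5×0.2255×20.7×10.7² = 267.2 kN/m.
Surcharge rectangle: K_a q H = 0.2255×46×10.7 = 111.0 kN/m.
Total = 267.2 + 111.0 = 378.1 kN/m.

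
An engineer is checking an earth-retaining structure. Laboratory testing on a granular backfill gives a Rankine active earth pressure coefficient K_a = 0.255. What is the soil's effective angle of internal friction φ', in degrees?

36.4°

K_a = tan²(45° − φ/2) ⇒ 45° − φ/2 = arctan(√0.255) = 26.79°.
φ = 2(45° − 26.79°) = 36.41°.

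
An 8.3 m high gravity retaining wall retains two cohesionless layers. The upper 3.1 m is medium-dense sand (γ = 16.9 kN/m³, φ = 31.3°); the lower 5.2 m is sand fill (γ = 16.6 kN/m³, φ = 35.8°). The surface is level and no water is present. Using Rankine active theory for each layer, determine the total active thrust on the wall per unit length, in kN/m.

K_a1 = tan²(45°−31.3°/2) = 0.3162; K_a2 = tan²(45°−35.8°/2) = 0.2619.
Layer 1: σ at base = K_a1 γ₁ h₁ = 16.57 kPa; P₁ = ½×16.57×3.1 = 25.68.
Layer 2: σ_v at top = γ₁h₁ = 52.39; σ_h top = K_a2×52.39 = 13.72; σ_h base = K_a2×(52.39+16.6×5.2) = 36.32.
P₂ = ½(13.72+36.32)×5.2 = 130.1. Total P_a = 25.68+130.1 = 155.8 kN/m.

156 kN/m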